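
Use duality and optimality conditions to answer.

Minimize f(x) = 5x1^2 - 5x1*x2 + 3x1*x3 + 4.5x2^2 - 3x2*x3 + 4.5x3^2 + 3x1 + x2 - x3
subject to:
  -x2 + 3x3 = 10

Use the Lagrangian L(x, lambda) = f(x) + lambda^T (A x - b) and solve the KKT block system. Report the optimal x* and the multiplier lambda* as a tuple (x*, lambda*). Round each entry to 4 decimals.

Form the Lagrangian:
  L(x, lambda) = (1/2) x^T Q x + c^T x + lambda^T (A x - b)
Stationarity (grad_x L = 0): Q x + c + A^T lambda = 0.
Primal feasibility: A x = b.

This gives the KKT block system:
  [ Q   A^T ] [ x     ]   [-c ]
  [ A    0  ] [ lambda ] = [ b ]

Solving the linear system:
  x*      = (-1.6667, -0.9167, 3.0278)
  lambda* = (-8)
  f(x*)   = 35.5278

x* = (-1.6667, -0.9167, 3.0278), lambda* = (-8)


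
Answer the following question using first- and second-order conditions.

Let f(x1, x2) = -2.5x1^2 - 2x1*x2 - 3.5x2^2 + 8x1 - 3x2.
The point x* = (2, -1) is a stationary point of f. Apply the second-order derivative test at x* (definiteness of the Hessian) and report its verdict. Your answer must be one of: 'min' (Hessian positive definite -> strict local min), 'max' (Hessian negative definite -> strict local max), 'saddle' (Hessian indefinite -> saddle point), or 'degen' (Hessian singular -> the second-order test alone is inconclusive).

Compute the Hessian H = grad^2 f:
  H = [[-5, -2], [-2, -7]]
Verify stationarity: grad f(x*) = H x* + g = (0, 0).
Eigenvalues of H: -8.2361, -3.7639.
Both eigenvalues < 0, so H is negative definite -> x* is a strict local max.

max


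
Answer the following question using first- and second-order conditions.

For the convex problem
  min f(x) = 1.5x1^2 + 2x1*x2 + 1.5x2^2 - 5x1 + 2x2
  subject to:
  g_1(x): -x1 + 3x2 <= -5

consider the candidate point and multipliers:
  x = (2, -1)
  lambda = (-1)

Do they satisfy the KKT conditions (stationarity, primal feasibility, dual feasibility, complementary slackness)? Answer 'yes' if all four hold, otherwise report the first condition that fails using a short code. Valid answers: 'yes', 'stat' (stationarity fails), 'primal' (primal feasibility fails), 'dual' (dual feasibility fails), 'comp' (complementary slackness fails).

Gradient of f: grad f(x) = Q x + c = (-1, 3)
Constraint values g_i(x) = a_i^T x - b_i:
  g_1((2, -1)) = 0
Stationarity residual: grad f(x) + sum_i lambda_i a_i = (0, 0)
  -> stationarity OK
Primal feasibility (all g_i <= 0): OK
Dual feasibility (all lambda_i >= 0): FAILS
Complementary slackness (lambda_i * g_i(x) = 0 for all i): OK

Verdict: the first failing condition is dual_feasibility -> dual.

dual


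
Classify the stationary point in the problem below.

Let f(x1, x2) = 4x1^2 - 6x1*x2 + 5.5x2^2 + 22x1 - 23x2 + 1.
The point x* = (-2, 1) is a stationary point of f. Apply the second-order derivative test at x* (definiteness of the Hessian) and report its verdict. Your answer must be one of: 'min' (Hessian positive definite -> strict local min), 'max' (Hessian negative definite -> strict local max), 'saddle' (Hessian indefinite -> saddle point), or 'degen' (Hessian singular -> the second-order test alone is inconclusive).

Compute the Hessian H = grad^2 f:
  H = [[8, -6], [-6, 11]]
Verify stationarity: grad f(x*) = H x* + g = (0, 0).
Eigenvalues of H: 3.3153, 15.6847.
Both eigenvalues > 0, so H is positive definite -> x* is a strict local min.

min


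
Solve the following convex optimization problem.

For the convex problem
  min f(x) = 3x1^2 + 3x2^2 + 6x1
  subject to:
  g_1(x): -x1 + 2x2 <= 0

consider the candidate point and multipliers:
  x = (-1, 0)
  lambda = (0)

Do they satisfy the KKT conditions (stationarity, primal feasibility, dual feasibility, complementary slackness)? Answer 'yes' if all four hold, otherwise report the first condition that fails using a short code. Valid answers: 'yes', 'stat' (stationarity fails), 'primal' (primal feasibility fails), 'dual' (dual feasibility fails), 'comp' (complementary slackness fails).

Gradient of f: grad f(x) = Q x + c = (0, 0)
Constraint values g_i(x) = a_i^T x - b_i:
  g_1((-1, 0)) = 1
Stationarity residual: grad f(x) + sum_i lambda_i a_i = (0, 0)
  -> stationarity OK
Primal feasibility (all g_i <= 0): FAILS
Dual feasibility (all lambda_i >= 0): OK
Complementary slackness (lambda_i * g_i(x) = 0 for all i): OK

Verdict: the first failing condition is primal_feasibility -> primal.

primal


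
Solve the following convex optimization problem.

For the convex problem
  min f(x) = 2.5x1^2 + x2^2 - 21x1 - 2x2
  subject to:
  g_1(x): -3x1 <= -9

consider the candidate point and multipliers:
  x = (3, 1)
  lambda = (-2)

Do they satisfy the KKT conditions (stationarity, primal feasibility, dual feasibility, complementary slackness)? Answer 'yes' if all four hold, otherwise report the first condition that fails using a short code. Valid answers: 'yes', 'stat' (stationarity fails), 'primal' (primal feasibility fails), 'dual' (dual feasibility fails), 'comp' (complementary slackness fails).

Gradient of f: grad f(x) = Q x + c = (-6, 0)
Constraint values g_i(x) = a_i^T x - b_i:
  g_1((3, 1)) = 0
Stationarity residual: grad f(x) + sum_i lambda_i a_i = (0, 0)
  -> stationarity OK
Primal feasibility (all g_i <= 0): OK
Dual feasibility (all lambda_i >= 0): FAILS
Complementary slackness (lambda_i * g_i(x) = 0 for all i): OK

Verdict: the first failing condition is dual_feasibility -> dual.

dual


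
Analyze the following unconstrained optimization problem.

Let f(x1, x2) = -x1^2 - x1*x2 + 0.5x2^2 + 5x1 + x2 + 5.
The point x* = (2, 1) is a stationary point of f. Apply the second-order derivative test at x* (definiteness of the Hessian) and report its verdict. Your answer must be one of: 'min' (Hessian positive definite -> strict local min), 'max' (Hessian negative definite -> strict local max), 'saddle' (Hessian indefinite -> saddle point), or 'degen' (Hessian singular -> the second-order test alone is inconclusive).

Compute the Hessian H = grad^2 f:
  H = [[-2, -1], [-1, 1]]
Verify stationarity: grad f(x*) = H x* + g = (0, 0).
Eigenvalues of H: -2.3028, 1.3028.
Eigenvalues have mixed signs, so H is indefinite -> x* is a saddle point.

saddle


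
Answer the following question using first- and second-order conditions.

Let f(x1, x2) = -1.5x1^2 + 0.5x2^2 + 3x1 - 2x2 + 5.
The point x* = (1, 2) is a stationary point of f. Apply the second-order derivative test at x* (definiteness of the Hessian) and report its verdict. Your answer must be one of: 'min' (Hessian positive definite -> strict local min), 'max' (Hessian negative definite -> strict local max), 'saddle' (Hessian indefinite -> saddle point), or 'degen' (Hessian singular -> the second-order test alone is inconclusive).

Compute the Hessian H = grad^2 f:
  H = [[-3, 0], [0, 1]]
Verify stationarity: grad f(x*) = H x* + g = (0, 0).
Eigenvalues of H: -3, 1.
Eigenvalues have mixed signs, so H is indefinite -> x* is a saddle point.

saddle


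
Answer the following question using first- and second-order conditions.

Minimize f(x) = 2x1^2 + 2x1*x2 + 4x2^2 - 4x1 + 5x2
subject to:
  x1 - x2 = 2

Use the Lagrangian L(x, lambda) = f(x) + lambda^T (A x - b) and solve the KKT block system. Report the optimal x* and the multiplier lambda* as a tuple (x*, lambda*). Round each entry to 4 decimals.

Form the Lagrangian:
  L(x, lambda) = (1/2) x^T Q x + c^T x + lambda^T (A x - b)
Stationarity (grad_x L = 0): Q x + c + A^T lambda = 0.
Primal feasibility: A x = b.

This gives the KKT block system:
  [ Q   A^T ] [ x     ]   [-c ]
  [ A    0  ] [ lambda ] = [ b ]

Solving the linear system:
  x*      = (1.1875, -0.8125)
  lambda* = (0.875)
  f(x*)   = -5.2812

x* = (1.1875, -0.8125), lambda* = (0.875)


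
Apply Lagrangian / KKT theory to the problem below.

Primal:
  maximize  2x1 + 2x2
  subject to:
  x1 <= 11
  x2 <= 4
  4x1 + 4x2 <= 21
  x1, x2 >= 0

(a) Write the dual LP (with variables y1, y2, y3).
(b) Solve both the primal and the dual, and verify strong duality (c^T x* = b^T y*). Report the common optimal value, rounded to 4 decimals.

The standard primal-dual pair for 'max c^T x s.t. A x <= b, x >= 0' is:
  Dual:  min b^T y  s.t.  A^T y >= c,  y >= 0.

So the dual LP is:
  minimize  11y1 + 4y2 + 21y3
  subject to:
    y1 + 4y3 >= 2
    y2 + 4y3 >= 2
    y1, y2, y3 >= 0

Solving the primal: x* = (5.25, 0).
  primal value c^T x* = 10.5.
Solving the dual: y* = (0, 0, 0.5).
  dual value b^T y* = 10.5.
Strong duality: c^T x* = b^T y*. Confirmed.

10.5


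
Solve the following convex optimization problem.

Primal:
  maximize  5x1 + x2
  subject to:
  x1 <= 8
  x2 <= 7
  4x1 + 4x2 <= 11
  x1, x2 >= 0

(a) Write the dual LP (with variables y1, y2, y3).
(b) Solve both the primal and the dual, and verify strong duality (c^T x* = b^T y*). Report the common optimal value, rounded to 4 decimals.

The standard primal-dual pair for 'max c^T x s.t. A x <= b, x >= 0' is:
  Dual:  min b^T y  s.t.  A^T y >= c,  y >= 0.

So the dual LP is:
  minimize  8y1 + 7y2 + 11y3
  subject to:
    y1 + 4y3 >= 5
    y2 + 4y3 >= 1
    y1, y2, y3 >= 0

Solving the primal: x* = (2.75, 0).
  primal value c^T x* = 13.75.
Solving the dual: y* = (0, 0, 1.25).
  dual value b^T y* = 13.75.
Strong duality: c^T x* = b^T y*. Confirmed.

13.75


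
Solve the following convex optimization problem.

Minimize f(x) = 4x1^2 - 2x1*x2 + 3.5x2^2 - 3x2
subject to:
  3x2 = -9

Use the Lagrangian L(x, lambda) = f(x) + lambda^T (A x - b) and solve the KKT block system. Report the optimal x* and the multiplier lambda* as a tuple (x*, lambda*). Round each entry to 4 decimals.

Form the Lagrangian:
  L(x, lambda) = (1/2) x^T Q x + c^T x + lambda^T (A x - b)
Stationarity (grad_x L = 0): Q x + c + A^T lambda = 0.
Primal feasibility: A x = b.

This gives the KKT block system:
  [ Q   A^T ] [ x     ]   [-c ]
  [ A    0  ] [ lambda ] = [ b ]

Solving the linear system:
  x*      = (-0.75, -3)
  lambda* = (7.5)
  f(x*)   = 38.25

x* = (-0.75, -3), lambda* = (7.5)


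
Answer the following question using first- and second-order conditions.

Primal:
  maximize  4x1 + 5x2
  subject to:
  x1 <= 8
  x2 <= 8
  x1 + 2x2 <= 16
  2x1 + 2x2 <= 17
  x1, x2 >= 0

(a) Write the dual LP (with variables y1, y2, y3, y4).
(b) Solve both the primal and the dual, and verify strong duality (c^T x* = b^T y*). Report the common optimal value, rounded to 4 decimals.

The standard primal-dual pair for 'max c^T x s.t. A x <= b, x >= 0' is:
  Dual:  min b^T y  s.t.  A^T y >= c,  y >= 0.

So the dual LP is:
  minimize  8y1 + 8y2 + 16y3 + 17y4
  subject to:
    y1 + y3 + 2y4 >= 4
    y2 + 2y3 + 2y4 >= 5
    y1, y2, y3, y4 >= 0

Solving the primal: x* = (1, 7.5).
  primal value c^T x* = 41.5.
Solving the dual: y* = (0, 0, 1, 1.5).
  dual value b^T y* = 41.5.
Strong duality: c^T x* = b^T y*. Confirmed.

41.5


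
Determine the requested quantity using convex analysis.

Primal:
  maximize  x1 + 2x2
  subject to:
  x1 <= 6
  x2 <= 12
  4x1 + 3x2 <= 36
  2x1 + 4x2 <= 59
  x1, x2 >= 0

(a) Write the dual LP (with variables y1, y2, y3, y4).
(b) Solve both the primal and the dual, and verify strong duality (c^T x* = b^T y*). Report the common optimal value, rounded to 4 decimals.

The standard primal-dual pair for 'max c^T x s.t. A x <= b, x >= 0' is:
  Dual:  min b^T y  s.t.  A^T y >= c,  y >= 0.

So the dual LP is:
  minimize  6y1 + 12y2 + 36y3 + 59y4
  subject to:
    y1 + 4y3 + 2y4 >= 1
    y2 + 3y3 + 4y4 >= 2
    y1, y2, y3, y4 >= 0

Solving the primal: x* = (0, 12).
  primal value c^T x* = 24.
Solving the dual: y* = (0, 1.25, 0.25, 0).
  dual value b^T y* = 24.
Strong duality: c^T x* = b^T y*. Confirmed.

24


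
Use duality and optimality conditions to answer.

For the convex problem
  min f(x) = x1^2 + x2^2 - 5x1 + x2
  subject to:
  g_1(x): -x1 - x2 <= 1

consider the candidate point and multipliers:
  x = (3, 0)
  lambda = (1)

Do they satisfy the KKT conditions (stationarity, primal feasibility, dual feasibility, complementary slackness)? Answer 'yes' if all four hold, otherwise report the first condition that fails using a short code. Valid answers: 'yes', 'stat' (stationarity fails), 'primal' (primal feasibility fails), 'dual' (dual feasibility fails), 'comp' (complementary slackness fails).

Gradient of f: grad f(x) = Q x + c = (1, 1)
Constraint values g_i(x) = a_i^T x - b_i:
  g_1((3, 0)) = -4
Stationarity residual: grad f(x) + sum_i lambda_i a_i = (0, 0)
  -> stationarity OK
Primal feasibility (all g_i <= 0): OK
Dual feasibility (all lambda_i >= 0): OK
Complementary slackness (lambda_i * g_i(x) = 0 for all i): FAILS

Verdict: the first failing condition is complementary_slackness -> comp.

comp


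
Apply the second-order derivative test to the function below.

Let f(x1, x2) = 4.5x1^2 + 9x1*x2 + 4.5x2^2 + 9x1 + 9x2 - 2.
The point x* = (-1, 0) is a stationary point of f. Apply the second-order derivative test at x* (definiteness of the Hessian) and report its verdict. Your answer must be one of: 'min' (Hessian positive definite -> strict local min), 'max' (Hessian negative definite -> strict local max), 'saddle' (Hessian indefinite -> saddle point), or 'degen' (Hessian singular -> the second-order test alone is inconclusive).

Compute the Hessian H = grad^2 f:
  H = [[9, 9], [9, 9]]
Verify stationarity: grad f(x*) = H x* + g = (0, 0).
Eigenvalues of H: 0, 18.
H has a zero eigenvalue (singular; positive semidefinite but not definite), so H is neither positive definite, negative definite, nor indefinite. The second-order test alone is inconclusive -> degen.
(Indeed, f is constant along the null direction of H through x*, so x* is not a strict local extremum.)

degen


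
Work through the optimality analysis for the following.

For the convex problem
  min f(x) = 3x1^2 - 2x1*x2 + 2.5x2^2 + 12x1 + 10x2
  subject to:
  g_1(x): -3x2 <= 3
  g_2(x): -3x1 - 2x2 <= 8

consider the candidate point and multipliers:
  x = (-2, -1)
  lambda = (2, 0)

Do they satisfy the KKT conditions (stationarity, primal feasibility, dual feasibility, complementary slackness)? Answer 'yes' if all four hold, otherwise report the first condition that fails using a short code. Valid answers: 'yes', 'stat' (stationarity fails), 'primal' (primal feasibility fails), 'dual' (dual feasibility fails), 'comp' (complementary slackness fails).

Gradient of f: grad f(x) = Q x + c = (2, 9)
Constraint values g_i(x) = a_i^T x - b_i:
  g_1((-2, -1)) = 0
  g_2((-2, -1)) = 0
Stationarity residual: grad f(x) + sum_i lambda_i a_i = (2, 3)
  -> stationarity FAILS
Primal feasibility (all g_i <= 0): OK
Dual feasibility (all lambda_i >= 0): OK
Complementary slackness (lambda_i * g_i(x) = 0 for all i): OK

Verdict: the first failing condition is stationarity -> stat.

stat


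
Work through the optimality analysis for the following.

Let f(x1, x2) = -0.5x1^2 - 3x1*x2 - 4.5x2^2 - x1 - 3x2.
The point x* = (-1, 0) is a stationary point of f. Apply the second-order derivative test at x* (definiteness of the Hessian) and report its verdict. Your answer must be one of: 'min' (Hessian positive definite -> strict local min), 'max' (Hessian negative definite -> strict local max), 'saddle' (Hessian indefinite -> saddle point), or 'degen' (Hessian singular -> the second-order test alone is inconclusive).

Compute the Hessian H = grad^2 f:
  H = [[-1, -3], [-3, -9]]
Verify stationarity: grad f(x*) = H x* + g = (0, 0).
Eigenvalues of H: -10, 0.
H has a zero eigenvalue (singular; negative semidefinite but not definite), so H is neither positive definite, negative definite, nor indefinite. The second-order test alone is inconclusive -> degen.
(Indeed, f is constant along the null direction of H through x*, so x* is not a strict local extremum.)

degen


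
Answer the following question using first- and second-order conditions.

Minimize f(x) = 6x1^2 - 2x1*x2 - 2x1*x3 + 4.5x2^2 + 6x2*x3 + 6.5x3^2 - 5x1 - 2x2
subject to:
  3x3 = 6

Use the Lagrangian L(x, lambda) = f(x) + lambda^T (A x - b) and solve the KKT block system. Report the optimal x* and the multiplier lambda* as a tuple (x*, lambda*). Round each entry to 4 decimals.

Form the Lagrangian:
  L(x, lambda) = (1/2) x^T Q x + c^T x + lambda^T (A x - b)
Stationarity (grad_x L = 0): Q x + c + A^T lambda = 0.
Primal feasibility: A x = b.

This gives the KKT block system:
  [ Q   A^T ] [ x     ]   [-c ]
  [ A    0  ] [ lambda ] = [ b ]

Solving the linear system:
  x*      = (0.5865, -0.9808, 2)
  lambda* = (-6.3141)
  f(x*)   = 18.4567

x* = (0.5865, -0.9808, 2), lambda* = (-6.3141)


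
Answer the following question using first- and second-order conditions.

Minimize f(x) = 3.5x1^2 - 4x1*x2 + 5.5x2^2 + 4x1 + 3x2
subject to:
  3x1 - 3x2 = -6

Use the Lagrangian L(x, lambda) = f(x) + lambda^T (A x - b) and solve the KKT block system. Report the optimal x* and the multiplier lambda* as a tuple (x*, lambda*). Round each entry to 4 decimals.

Form the Lagrangian:
  L(x, lambda) = (1/2) x^T Q x + c^T x + lambda^T (A x - b)
Stationarity (grad_x L = 0): Q x + c + A^T lambda = 0.
Primal feasibility: A x = b.

This gives the KKT block system:
  [ Q   A^T ] [ x     ]   [-c ]
  [ A    0  ] [ lambda ] = [ b ]

Solving the linear system:
  x*      = (-2.1, -0.1)
  lambda* = (3.4333)
  f(x*)   = 5.95

x* = (-2.1, -0.1), lambda* = (3.4333)


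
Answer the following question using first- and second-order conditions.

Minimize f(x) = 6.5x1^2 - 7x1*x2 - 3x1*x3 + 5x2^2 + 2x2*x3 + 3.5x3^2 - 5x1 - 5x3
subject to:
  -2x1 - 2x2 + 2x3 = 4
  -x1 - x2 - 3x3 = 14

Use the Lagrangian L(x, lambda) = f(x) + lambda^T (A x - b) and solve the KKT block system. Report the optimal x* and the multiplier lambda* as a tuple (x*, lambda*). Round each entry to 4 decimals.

Form the Lagrangian:
  L(x, lambda) = (1/2) x^T Q x + c^T x + lambda^T (A x - b)
Stationarity (grad_x L = 0): Q x + c + A^T lambda = 0.
Primal feasibility: A x = b.

This gives the KKT block system:
  [ Q   A^T ] [ x     ]   [-c ]
  [ A    0  ] [ lambda ] = [ b ]

Solving the linear system:
  x*      = (-2.5676, -2.4324, -3)
  lambda* = (-1.7365, -8.8784)
  f(x*)   = 79.5405

x* = (-2.5676, -2.4324, -3), lambda* = (-1.7365, -8.8784)


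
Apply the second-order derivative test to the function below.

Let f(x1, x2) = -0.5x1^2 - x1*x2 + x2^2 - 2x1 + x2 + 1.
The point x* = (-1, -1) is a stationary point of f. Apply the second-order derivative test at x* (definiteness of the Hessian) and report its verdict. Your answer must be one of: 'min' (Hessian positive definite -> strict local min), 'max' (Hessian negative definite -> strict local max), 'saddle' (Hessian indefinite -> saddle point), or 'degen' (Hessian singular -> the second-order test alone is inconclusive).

Compute the Hessian H = grad^2 f:
  H = [[-1, -1], [-1, 2]]
Verify stationarity: grad f(x*) = H x* + g = (0, 0).
Eigenvalues of H: -1.3028, 2.3028.
Eigenvalues have mixed signs, so H is indefinite -> x* is a saddle point.

saddle


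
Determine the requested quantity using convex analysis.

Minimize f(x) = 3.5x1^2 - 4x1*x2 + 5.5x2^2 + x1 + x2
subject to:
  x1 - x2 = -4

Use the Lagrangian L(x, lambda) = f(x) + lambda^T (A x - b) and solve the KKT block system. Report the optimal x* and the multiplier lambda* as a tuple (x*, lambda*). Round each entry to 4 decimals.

Form the Lagrangian:
  L(x, lambda) = (1/2) x^T Q x + c^T x + lambda^T (A x - b)
Stationarity (grad_x L = 0): Q x + c + A^T lambda = 0.
Primal feasibility: A x = b.

This gives the KKT block system:
  [ Q   A^T ] [ x     ]   [-c ]
  [ A    0  ] [ lambda ] = [ b ]

Solving the linear system:
  x*      = (-3, 1)
  lambda* = (24)
  f(x*)   = 47

x* = (-3, 1), lambda* = (24)


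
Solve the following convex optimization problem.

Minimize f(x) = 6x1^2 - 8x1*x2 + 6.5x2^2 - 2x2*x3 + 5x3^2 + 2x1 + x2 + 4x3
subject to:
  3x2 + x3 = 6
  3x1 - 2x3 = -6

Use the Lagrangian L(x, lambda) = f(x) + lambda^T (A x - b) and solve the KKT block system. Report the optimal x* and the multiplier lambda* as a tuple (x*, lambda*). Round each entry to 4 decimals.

Form the Lagrangian:
  L(x, lambda) = (1/2) x^T Q x + c^T x + lambda^T (A x - b)
Stationarity (grad_x L = 0): Q x + c + A^T lambda = 0.
Primal feasibility: A x = b.

This gives the KKT block system:
  [ Q   A^T ] [ x     ]   [-c ]
  [ A    0  ] [ lambda ] = [ b ]

Solving the linear system:
  x*      = (-0.7795, 1.3897, 1.8308)
  lambda* = (-7.2137, 6.1573)
  f(x*)   = 43.6897

x* = (-0.7795, 1.3897, 1.8308), lambda* = (-7.2137, 6.1573)


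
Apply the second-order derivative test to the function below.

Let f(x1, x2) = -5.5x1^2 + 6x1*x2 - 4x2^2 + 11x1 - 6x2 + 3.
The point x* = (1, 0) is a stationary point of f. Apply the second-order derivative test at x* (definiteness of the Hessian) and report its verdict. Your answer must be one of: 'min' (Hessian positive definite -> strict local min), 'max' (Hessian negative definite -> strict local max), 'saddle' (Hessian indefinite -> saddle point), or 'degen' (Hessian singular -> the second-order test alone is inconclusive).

Compute the Hessian H = grad^2 f:
  H = [[-11, 6], [6, -8]]
Verify stationarity: grad f(x*) = H x* + g = (0, 0).
Eigenvalues of H: -15.6847, -3.3153.
Both eigenvalues < 0, so H is negative definite -> x* is a strict local max.

max


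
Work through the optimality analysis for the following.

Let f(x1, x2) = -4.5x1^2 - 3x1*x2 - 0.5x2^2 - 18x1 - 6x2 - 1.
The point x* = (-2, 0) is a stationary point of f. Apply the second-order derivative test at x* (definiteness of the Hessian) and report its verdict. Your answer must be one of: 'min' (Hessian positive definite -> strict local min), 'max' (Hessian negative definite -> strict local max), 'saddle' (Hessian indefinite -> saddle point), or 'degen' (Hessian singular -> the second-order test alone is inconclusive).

Compute the Hessian H = grad^2 f:
  H = [[-9, -3], [-3, -1]]
Verify stationarity: grad f(x*) = H x* + g = (0, 0).
Eigenvalues of H: -10, 0.
H has a zero eigenvalue (singular; negative semidefinite but not definite), so H is neither positive definite, negative definite, nor indefinite. The second-order test alone is inconclusive -> degen.
(Indeed, f is constant along the null direction of H through x*, so x* is not a strict local extremum.)

degen


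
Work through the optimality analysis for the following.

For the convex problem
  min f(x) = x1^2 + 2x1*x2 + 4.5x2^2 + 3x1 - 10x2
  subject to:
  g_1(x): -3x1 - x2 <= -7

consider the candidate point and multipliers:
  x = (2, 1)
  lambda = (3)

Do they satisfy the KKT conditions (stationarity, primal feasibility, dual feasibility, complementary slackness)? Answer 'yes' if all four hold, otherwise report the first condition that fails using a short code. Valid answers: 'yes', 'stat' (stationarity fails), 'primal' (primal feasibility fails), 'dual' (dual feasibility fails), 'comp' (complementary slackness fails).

Gradient of f: grad f(x) = Q x + c = (9, 3)
Constraint values g_i(x) = a_i^T x - b_i:
  g_1((2, 1)) = 0
Stationarity residual: grad f(x) + sum_i lambda_i a_i = (0, 0)
  -> stationarity OK
Primal feasibility (all g_i <= 0): OK
Dual feasibility (all lambda_i >= 0): OK
Complementary slackness (lambda_i * g_i(x) = 0 for all i): OK

Verdict: yes, KKT holds.

yes


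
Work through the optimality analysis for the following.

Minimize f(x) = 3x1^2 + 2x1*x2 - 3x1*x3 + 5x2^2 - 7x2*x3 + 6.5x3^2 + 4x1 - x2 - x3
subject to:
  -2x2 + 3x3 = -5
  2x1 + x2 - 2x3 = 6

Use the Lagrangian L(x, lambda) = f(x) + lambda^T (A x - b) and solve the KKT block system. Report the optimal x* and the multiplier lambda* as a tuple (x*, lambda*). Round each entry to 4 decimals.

Form the Lagrangian:
  L(x, lambda) = (1/2) x^T Q x + c^T x + lambda^T (A x - b)
Stationarity (grad_x L = 0): Q x + c + A^T lambda = 0.
Primal feasibility: A x = b.

This gives the KKT block system:
  [ Q   A^T ] [ x     ]   [-c ]
  [ A    0  ] [ lambda ] = [ b ]

Solving the linear system:
  x*      = (1.3739, 0.2437, -1.5042)
  lambda* = (3.0462, -8.6218)
  f(x*)   = 36.8592

x* = (1.3739, 0.2437, -1.5042), lambda* = (3.0462, -8.6218)


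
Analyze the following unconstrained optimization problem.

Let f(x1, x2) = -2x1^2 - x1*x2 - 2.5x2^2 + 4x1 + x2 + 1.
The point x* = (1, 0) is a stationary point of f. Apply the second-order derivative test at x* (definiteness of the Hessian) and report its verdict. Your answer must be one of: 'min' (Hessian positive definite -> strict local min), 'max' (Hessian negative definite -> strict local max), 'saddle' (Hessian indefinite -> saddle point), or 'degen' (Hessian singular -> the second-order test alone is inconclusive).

Compute the Hessian H = grad^2 f:
  H = [[-4, -1], [-1, -5]]
Verify stationarity: grad f(x*) = H x* + g = (0, 0).
Eigenvalues of H: -5.618, -3.382.
Both eigenvalues < 0, so H is negative definite -> x* is a strict local max.

max


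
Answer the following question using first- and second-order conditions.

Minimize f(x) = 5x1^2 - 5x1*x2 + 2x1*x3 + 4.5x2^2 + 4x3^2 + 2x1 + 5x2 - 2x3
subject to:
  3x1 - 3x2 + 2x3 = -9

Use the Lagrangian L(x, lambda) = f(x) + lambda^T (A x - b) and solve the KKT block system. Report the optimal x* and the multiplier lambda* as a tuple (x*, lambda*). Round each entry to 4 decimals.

Form the Lagrangian:
  L(x, lambda) = (1/2) x^T Q x + c^T x + lambda^T (A x - b)
Stationarity (grad_x L = 0): Q x + c + A^T lambda = 0.
Primal feasibility: A x = b.

This gives the KKT block system:
  [ Q   A^T ] [ x     ]   [-c ]
  [ A    0  ] [ lambda ] = [ b ]

Solving the linear system:
  x*      = (-1.5979, 0.7423, -0.9897)
  lambda* = (6.5567)
  f(x*)   = 30.7526

x* = (-1.5979, 0.7423, -0.9897), lambda* = (6.5567)


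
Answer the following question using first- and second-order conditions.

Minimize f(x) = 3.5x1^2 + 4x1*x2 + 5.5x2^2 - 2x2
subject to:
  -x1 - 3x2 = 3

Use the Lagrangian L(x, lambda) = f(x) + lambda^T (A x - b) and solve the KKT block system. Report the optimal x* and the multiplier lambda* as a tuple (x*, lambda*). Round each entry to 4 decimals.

Form the Lagrangian:
  L(x, lambda) = (1/2) x^T Q x + c^T x + lambda^T (A x - b)
Stationarity (grad_x L = 0): Q x + c + A^T lambda = 0.
Primal feasibility: A x = b.

This gives the KKT block system:
  [ Q   A^T ] [ x     ]   [-c ]
  [ A    0  ] [ lambda ] = [ b ]

Solving the linear system:
  x*      = (-0.06, -0.98)
  lambda* = (-4.34)
  f(x*)   = 7.49

x* = (-0.06, -0.98), lambda* = (-4.34)


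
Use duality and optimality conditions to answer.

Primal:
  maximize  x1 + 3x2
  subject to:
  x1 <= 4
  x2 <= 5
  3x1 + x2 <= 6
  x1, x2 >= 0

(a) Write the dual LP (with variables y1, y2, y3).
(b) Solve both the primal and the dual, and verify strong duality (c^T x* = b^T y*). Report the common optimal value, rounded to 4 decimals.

The standard primal-dual pair for 'max c^T x s.t. A x <= b, x >= 0' is:
  Dual:  min b^T y  s.t.  A^T y >= c,  y >= 0.

So the dual LP is:
  minimize  4y1 + 5y2 + 6y3
  subject to:
    y1 + 3y3 >= 1
    y2 + y3 >= 3
    y1, y2, y3 >= 0

Solving the primal: x* = (0.3333, 5).
  primal value c^T x* = 15.3333.
Solving the dual: y* = (0, 2.6667, 0.3333).
  dual value b^T y* = 15.3333.
Strong duality: c^T x* = b^T y*. Confirmed.

15.3333


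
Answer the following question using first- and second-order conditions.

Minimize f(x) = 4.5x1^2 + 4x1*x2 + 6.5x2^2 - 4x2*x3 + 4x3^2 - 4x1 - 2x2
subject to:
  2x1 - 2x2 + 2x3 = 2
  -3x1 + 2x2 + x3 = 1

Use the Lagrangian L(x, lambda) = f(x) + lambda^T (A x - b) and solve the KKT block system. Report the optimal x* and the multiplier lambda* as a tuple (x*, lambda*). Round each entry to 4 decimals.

Form the Lagrangian:
  L(x, lambda) = (1/2) x^T Q x + c^T x + lambda^T (A x - b)
Stationarity (grad_x L = 0): Q x + c + A^T lambda = 0.
Primal feasibility: A x = b.

This gives the KKT block system:
  [ Q   A^T ] [ x     ]   [-c ]
  [ A    0  ] [ lambda ] = [ b ]

Solving the linear system:
  x*      = (0.2327, 0.3102, 1.0776)
  lambda* = (-2.6842, -2.0111)
  f(x*)   = 2.9141

x* = (0.2327, 0.3102, 1.0776), lambda* = (-2.6842, -2.0111)


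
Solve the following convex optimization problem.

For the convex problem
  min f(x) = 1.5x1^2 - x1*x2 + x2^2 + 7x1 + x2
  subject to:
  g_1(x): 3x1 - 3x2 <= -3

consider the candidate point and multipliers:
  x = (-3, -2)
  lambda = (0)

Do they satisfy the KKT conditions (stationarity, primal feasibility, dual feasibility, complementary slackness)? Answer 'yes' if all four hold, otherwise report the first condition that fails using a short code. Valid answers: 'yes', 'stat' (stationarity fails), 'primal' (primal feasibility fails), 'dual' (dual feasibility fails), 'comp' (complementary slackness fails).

Gradient of f: grad f(x) = Q x + c = (0, 0)
Constraint values g_i(x) = a_i^T x - b_i:
  g_1((-3, -2)) = 0
Stationarity residual: grad f(x) + sum_i lambda_i a_i = (0, 0)
  -> stationarity OK
Primal feasibility (all g_i <= 0): OK
Dual feasibility (all lambda_i >= 0): OK
Complementary slackness (lambda_i * g_i(x) = 0 for all i): OK

Verdict: yes, KKT holds.

yes


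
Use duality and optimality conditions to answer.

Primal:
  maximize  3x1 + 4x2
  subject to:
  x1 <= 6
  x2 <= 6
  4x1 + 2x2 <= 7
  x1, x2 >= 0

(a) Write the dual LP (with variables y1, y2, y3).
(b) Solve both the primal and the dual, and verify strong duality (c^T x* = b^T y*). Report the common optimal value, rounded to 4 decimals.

The standard primal-dual pair for 'max c^T x s.t. A x <= b, x >= 0' is:
  Dual:  min b^T y  s.t.  A^T y >= c,  y >= 0.

So the dual LP is:
  minimize  6y1 + 6y2 + 7y3
  subject to:
    y1 + 4y3 >= 3
    y2 + 2y3 >= 4
    y1, y2, y3 >= 0

Solving the primal: x* = (0, 3.5).
  primal value c^T x* = 14.
Solving the dual: y* = (0, 0, 2).
  dual value b^T y* = 14.
Strong duality: c^T x* = b^T y*. Confirmed.

14


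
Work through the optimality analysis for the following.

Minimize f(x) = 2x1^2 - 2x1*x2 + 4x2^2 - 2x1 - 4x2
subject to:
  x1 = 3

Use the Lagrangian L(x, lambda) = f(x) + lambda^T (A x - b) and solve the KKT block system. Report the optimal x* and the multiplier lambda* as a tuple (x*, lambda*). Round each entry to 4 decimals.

Form the Lagrangian:
  L(x, lambda) = (1/2) x^T Q x + c^T x + lambda^T (A x - b)
Stationarity (grad_x L = 0): Q x + c + A^T lambda = 0.
Primal feasibility: A x = b.

This gives the KKT block system:
  [ Q   A^T ] [ x     ]   [-c ]
  [ A    0  ] [ lambda ] = [ b ]

Solving the linear system:
  x*      = (3, 1.25)
  lambda* = (-7.5)
  f(x*)   = 5.75

x* = (3, 1.25), lambda* = (-7.5)


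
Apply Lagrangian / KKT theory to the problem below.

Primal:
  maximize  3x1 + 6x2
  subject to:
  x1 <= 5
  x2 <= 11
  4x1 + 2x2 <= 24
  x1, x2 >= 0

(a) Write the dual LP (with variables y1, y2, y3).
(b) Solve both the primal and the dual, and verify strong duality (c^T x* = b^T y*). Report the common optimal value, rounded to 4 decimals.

The standard primal-dual pair for 'max c^T x s.t. A x <= b, x >= 0' is:
  Dual:  min b^T y  s.t.  A^T y >= c,  y >= 0.

So the dual LP is:
  minimize  5y1 + 11y2 + 24y3
  subject to:
    y1 + 4y3 >= 3
    y2 + 2y3 >= 6
    y1, y2, y3 >= 0

Solving the primal: x* = (0.5, 11).
  primal value c^T x* = 67.5.
Solving the dual: y* = (0, 4.5, 0.75).
  dual value b^T y* = 67.5.
Strong duality: c^T x* = b^T y*. Confirmed.

67.5


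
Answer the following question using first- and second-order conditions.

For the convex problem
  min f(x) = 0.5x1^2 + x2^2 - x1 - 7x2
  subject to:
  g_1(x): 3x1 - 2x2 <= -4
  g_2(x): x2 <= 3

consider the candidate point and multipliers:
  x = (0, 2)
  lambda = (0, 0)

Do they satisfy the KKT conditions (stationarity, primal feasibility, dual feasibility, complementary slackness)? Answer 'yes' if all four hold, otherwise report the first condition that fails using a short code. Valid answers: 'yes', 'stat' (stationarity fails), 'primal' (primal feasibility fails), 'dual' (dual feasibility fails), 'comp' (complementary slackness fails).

Gradient of f: grad f(x) = Q x + c = (-1, -3)
Constraint values g_i(x) = a_i^T x - b_i:
  g_1((0, 2)) = 0
  g_2((0, 2)) = -1
Stationarity residual: grad f(x) + sum_i lambda_i a_i = (-1, -3)
  -> stationarity FAILS
Primal feasibility (all g_i <= 0): OK
Dual feasibility (all lambda_i >= 0): OK
Complementary slackness (lambda_i * g_i(x) = 0 for all i): OK

Verdict: the first failing condition is stationarity -> stat.

stat


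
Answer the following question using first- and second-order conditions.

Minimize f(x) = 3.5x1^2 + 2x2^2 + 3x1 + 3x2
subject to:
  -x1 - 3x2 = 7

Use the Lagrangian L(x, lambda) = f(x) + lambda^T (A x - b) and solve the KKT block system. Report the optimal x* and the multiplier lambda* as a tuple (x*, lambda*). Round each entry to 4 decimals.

Form the Lagrangian:
  L(x, lambda) = (1/2) x^T Q x + c^T x + lambda^T (A x - b)
Stationarity (grad_x L = 0): Q x + c + A^T lambda = 0.
Primal feasibility: A x = b.

This gives the KKT block system:
  [ Q   A^T ] [ x     ]   [-c ]
  [ A    0  ] [ lambda ] = [ b ]

Solving the linear system:
  x*      = (-0.6866, -2.1045)
  lambda* = (-1.806)
  f(x*)   = 2.1343

x* = (-0.6866, -2.1045), lambda* = (-1.806)


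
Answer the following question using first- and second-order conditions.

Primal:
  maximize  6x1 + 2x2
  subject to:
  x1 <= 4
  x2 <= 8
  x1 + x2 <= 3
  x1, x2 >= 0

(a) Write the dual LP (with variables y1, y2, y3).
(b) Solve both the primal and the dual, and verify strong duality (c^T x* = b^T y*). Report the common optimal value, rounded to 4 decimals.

The standard primal-dual pair for 'max c^T x s.t. A x <= b, x >= 0' is:
  Dual:  min b^T y  s.t.  A^T y >= c,  y >= 0.

So the dual LP is:
  minimize  4y1 + 8y2 + 3y3
  subject to:
    y1 + y3 >= 6
    y2 + y3 >= 2
    y1, y2, y3 >= 0

Solving the primal: x* = (3, 0).
  primal value c^T x* = 18.
Solving the dual: y* = (0, 0, 6).
  dual value b^T y* = 18.
Strong duality: c^T x* = b^T y*. Confirmed.

18


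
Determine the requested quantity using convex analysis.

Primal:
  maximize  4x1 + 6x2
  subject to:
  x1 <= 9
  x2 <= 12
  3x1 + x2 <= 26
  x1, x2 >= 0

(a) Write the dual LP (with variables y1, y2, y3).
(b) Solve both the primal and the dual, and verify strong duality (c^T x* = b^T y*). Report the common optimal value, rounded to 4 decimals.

The standard primal-dual pair for 'max c^T x s.t. A x <= b, x >= 0' is:
  Dual:  min b^T y  s.t.  A^T y >= c,  y >= 0.

So the dual LP is:
  minimize  9y1 + 12y2 + 26y3
  subject to:
    y1 + 3y3 >= 4
    y2 + y3 >= 6
    y1, y2, y3 >= 0

Solving the primal: x* = (4.6667, 12).
  primal value c^T x* = 90.6667.
Solving the dual: y* = (0, 4.6667, 1.3333).
  dual value b^T y* = 90.6667.
Strong duality: c^T x* = b^T y*. Confirmed.

90.6667


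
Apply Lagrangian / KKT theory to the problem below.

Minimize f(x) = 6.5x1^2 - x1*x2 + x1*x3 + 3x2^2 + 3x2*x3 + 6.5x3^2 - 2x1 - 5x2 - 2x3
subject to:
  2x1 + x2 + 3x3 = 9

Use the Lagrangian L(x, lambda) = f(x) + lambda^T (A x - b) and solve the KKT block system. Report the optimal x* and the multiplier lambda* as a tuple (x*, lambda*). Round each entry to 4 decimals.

Form the Lagrangian:
  L(x, lambda) = (1/2) x^T Q x + c^T x + lambda^T (A x - b)
Stationarity (grad_x L = 0): Q x + c + A^T lambda = 0.
Primal feasibility: A x = b.

This gives the KKT block system:
  [ Q   A^T ] [ x     ]   [-c ]
  [ A    0  ] [ lambda ] = [ b ]

Solving the linear system:
  x*      = (1.3986, 1.6448, 1.5193)
  lambda* = (-8.0281)
  f(x*)   = 29.0967

x* = (1.3986, 1.6448, 1.5193), lambda* = (-8.0281)


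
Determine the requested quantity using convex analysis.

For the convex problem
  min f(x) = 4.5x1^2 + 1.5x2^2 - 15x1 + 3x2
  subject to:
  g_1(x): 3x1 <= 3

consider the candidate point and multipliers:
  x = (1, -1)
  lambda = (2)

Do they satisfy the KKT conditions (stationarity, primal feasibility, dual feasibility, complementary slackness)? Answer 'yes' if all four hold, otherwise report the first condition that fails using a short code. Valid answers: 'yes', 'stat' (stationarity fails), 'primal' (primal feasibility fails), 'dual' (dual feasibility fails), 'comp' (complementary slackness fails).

Gradient of f: grad f(x) = Q x + c = (-6, 0)
Constraint values g_i(x) = a_i^T x - b_i:
  g_1((1, -1)) = 0
Stationarity residual: grad f(x) + sum_i lambda_i a_i = (0, 0)
  -> stationarity OK
Primal feasibility (all g_i <= 0): OK
Dual feasibility (all lambda_i >= 0): OK
Complementary slackness (lambda_i * g_i(x) = 0 for all i): OK

Verdict: yes, KKT holds.

yes


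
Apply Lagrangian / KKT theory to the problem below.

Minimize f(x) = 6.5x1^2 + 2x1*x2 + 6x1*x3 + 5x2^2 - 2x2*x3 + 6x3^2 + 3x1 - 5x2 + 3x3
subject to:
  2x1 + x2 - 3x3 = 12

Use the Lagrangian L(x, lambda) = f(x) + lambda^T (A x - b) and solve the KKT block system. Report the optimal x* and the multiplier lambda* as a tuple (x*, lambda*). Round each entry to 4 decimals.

Form the Lagrangian:
  L(x, lambda) = (1/2) x^T Q x + c^T x + lambda^T (A x - b)
Stationarity (grad_x L = 0): Q x + c + A^T lambda = 0.
Primal feasibility: A x = b.

This gives the KKT block system:
  [ Q   A^T ] [ x     ]   [-c ]
  [ A    0  ] [ lambda ] = [ b ]

Solving the linear system:
  x*      = (1.8988, 0.1873, -2.6717)
  lambda* = (-6.0142)
  f(x*)   = 34.4574

x* = (1.8988, 0.1873, -2.6717), lambda* = (-6.0142)


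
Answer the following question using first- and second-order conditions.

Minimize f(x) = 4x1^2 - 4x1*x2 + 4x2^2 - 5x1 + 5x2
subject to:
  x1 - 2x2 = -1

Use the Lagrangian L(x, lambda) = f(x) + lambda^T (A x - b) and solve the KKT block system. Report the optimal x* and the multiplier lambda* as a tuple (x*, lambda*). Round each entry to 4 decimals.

Form the Lagrangian:
  L(x, lambda) = (1/2) x^T Q x + c^T x + lambda^T (A x - b)
Stationarity (grad_x L = 0): Q x + c + A^T lambda = 0.
Primal feasibility: A x = b.

This gives the KKT block system:
  [ Q   A^T ] [ x     ]   [-c ]
  [ A    0  ] [ lambda ] = [ b ]

Solving the linear system:
  x*      = (0.4167, 0.7083)
  lambda* = (4.5)
  f(x*)   = 2.9792

x* = (0.4167, 0.7083), lambda* = (4.5)


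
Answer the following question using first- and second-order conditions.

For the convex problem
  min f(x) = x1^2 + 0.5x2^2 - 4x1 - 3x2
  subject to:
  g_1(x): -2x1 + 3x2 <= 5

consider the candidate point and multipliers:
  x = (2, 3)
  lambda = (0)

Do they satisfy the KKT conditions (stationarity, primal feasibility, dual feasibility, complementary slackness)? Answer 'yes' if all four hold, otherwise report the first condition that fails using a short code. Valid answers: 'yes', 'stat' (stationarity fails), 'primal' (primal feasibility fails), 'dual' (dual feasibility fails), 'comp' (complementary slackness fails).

Gradient of f: grad f(x) = Q x + c = (0, 0)
Constraint values g_i(x) = a_i^T x - b_i:
  g_1((2, 3)) = 0
Stationarity residual: grad f(x) + sum_i lambda_i a_i = (0, 0)
  -> stationarity OK
Primal feasibility (all g_i <= 0): OK
Dual feasibility (all lambda_i >= 0): OK
Complementary slackness (lambda_i * g_i(x) = 0 for all i): OK

Verdict: yes, KKT holds.

yes


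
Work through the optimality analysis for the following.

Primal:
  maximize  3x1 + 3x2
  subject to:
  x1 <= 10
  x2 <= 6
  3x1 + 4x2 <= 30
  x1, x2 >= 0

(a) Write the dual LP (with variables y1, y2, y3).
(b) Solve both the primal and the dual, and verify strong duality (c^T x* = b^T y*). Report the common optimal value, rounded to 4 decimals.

The standard primal-dual pair for 'max c^T x s.t. A x <= b, x >= 0' is:
  Dual:  min b^T y  s.t.  A^T y >= c,  y >= 0.

So the dual LP is:
  minimize  10y1 + 6y2 + 30y3
  subject to:
    y1 + 3y3 >= 3
    y2 + 4y3 >= 3
    y1, y2, y3 >= 0

Solving the primal: x* = (10, 0).
  primal value c^T x* = 30.
Solving the dual: y* = (0.75, 0, 0.75).
  dual value b^T y* = 30.
Strong duality: c^T x* = b^T y*. Confirmed.

30


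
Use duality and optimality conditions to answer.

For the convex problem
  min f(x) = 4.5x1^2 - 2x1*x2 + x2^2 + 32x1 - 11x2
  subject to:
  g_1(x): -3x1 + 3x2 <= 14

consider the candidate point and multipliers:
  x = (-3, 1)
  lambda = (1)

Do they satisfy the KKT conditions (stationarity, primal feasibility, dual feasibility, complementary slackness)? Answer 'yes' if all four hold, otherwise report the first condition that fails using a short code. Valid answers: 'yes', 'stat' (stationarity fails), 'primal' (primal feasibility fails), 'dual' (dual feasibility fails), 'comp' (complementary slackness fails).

Gradient of f: grad f(x) = Q x + c = (3, -3)
Constraint values g_i(x) = a_i^T x - b_i:
  g_1((-3, 1)) = -2
Stationarity residual: grad f(x) + sum_i lambda_i a_i = (0, 0)
  -> stationarity OK
Primal feasibility (all g_i <= 0): OK
Dual feasibility (all lambda_i >= 0): OK
Complementary slackness (lambda_i * g_i(x) = 0 for all i): FAILS

Verdict: the first failing condition is complementary_slackness -> comp.

comp
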